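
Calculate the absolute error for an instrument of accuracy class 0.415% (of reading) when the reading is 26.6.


Absolute error = (accuracy% / 100) * reading.
Error = (0.415 / 100) * 26.6
Error = 0.00415 * 26.6
Error = 0.1104

0.1104


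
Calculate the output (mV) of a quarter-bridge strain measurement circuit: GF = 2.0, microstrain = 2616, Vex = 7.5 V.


Quarter bridge output: Vout = (GF * epsilon * Vex) / 4.
Vout = (2.0 * 2616e-6 * 7.5) / 4
Vout = 0.03924 / 4 V
Vout = 0.00981 V = 9.81 mV

9.81 mV


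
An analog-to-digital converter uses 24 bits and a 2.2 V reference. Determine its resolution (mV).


The resolution (LSB) of an ADC is Vref / 2^n.
LSB = 2.2 / 2^24
LSB = 2.2 / 16777216
LSB = 1.3e-07 V = 0.00013113 mV

0.00013113 mV


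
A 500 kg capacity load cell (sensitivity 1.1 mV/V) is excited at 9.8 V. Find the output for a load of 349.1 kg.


Vout = rated_output * Vex * (load / capacity).
Vout = 1.1 * 9.8 * (349.1 / 500)
Vout = 1.1 * 9.8 * 0.6982
Vout = 7.527 mV

7.527 mV


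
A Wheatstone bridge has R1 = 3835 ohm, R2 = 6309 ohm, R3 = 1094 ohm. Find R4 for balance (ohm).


At balance: R1*R4 = R2*R3, so R4 = R2*R3/R1.
R4 = 6309 * 1094 / 3835
R4 = 6902046 / 3835
R4 = 1799.75 ohm

1799.75 ohm


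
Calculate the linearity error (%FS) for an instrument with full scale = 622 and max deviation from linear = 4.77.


Linearity error = (max deviation / full scale) * 100%.
Linearity = (4.77 / 622) * 100
Linearity = 0.767 %FS

0.767 %FS


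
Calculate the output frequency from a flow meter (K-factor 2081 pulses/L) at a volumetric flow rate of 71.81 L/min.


Frequency = K * Q / 60 (converting L/min to L/s).
f = 2081 * 71.81 / 60
f = 149436.61 / 60
f = 2490.61 Hz

2490.61 Hz


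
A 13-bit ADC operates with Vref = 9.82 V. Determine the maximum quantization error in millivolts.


The maximum quantization error is +/- LSB/2.
LSB = Vref / 2^n = 9.82 / 8192 = 0.00119873 V
Max error = LSB / 2 = 0.00119873 / 2 = 0.00059937 V
Max error = 0.5994 mV

0.5994 mV


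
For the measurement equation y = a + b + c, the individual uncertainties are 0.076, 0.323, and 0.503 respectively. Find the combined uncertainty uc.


For a sum of independent quantities, uc = sqrt(u1^2 + u2^2 + u3^2).
uc = sqrt(0.076^2 + 0.323^2 + 0.503^2)
uc = sqrt(0.005776 + 0.104329 + 0.253009)
uc = 0.6026

0.6026


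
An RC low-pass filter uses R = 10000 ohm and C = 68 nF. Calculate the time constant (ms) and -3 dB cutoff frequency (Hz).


Time constant: tau = R * C.
tau = 10000 * 6.80e-08 = 0.00068 s
tau = 0.68 ms
Cutoff frequency: fc = 1 / (2*pi*R*C).
fc = 1 / (2*pi*0.00068) = 234.05 Hz

tau = 0.68 ms, fc = 234.05 Hz


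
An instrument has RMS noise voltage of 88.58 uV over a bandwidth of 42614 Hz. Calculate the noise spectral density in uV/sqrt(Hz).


Noise spectral density = Vrms / sqrt(BW).
NSD = 88.58 / sqrt(42614)
NSD = 88.58 / 206.4316
NSD = 0.4291 uV/sqrt(Hz)

0.4291 uV/sqrt(Hz)


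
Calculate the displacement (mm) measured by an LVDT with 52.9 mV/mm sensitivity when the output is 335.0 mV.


Displacement = Vout / sensitivity.
d = 335.0 / 52.9
d = 6.333 mm

6.333 mm


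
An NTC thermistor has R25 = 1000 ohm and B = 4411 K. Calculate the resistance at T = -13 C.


NTC thermistor equation: Rt = R25 * exp(B * (1/T - 1/T25)).
T in Kelvin: 260.15 K, T25 = 298.15 K
1/T - 1/T25 = 1/260.15 - 1/298.15 = 0.00048992
B * (1/T - 1/T25) = 4411 * 0.00048992 = 2.161
Rt = 1000 * exp(2.161) = 8680.1 ohm

8680.1 ohm


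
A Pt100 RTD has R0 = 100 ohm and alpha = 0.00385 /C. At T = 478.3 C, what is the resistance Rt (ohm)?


The RTD equation: Rt = R0 * (1 + alpha * T).
Rt = 100 * (1 + 0.00385 * 478.3)
Rt = 100 * (1 + 1.841455)
Rt = 100 * 2.841455
Rt = 284.145 ohm

284.145 ohm


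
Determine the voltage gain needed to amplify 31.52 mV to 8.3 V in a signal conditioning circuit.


Gain = Vout / Vin (converting to same units).
G = 8.3 V / 31.52 mV
G = 8300.0 mV / 31.52 mV
G = 263.32

263.32


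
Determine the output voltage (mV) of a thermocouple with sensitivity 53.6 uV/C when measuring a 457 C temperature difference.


The thermocouple output V = sensitivity * dT.
V = 53.6 uV/C * 457 C
V = 24495.2 uV
V = 24.495 mV

24.495 mV


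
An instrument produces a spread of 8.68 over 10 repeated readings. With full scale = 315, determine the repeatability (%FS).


Repeatability = (spread / full scale) * 100%.
R = (8.68 / 315) * 100
R = 2.756 %FS

2.756 %FS


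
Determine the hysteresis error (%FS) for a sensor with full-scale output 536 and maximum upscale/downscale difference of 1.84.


Hysteresis = (max difference / full scale) * 100%.
H = (1.84 / 536) * 100
H = 0.343 %FS

0.343 %FS


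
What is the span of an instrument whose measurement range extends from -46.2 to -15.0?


Span = upper range - lower range.
Span = -15.0 - (-46.2)
Span = 31.2

31.2


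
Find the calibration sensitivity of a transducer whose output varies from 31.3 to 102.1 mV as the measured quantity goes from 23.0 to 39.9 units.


Sensitivity = (y2 - y1) / (x2 - x1).
S = (102.1 - 31.3) / (39.9 - 23.0)
S = 70.8 / 16.9
S = 4.1893 mV/unit

4.1893 mV/unit


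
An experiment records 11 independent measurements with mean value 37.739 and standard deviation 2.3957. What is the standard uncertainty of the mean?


The standard uncertainty for Type A evaluation is u = s / sqrt(n).
u = 2.3957 / sqrt(11)
u = 2.3957 / 3.3166
u = 0.7223

0.7223


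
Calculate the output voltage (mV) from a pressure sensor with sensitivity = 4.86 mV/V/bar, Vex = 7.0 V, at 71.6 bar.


Output = sensitivity * Vex * P.
Vout = 4.86 * 7.0 * 71.6
Vout = 34.02 * 71.6
Vout = 2435.83 mV

2435.83 mV


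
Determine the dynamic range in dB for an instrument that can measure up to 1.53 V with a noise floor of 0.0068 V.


Dynamic range = 20 * log10(Vmax / Vnoise).
DR = 20 * log10(1.53 / 0.0068)
DR = 20 * log10(225.0)
DR = 47.04 dB

47.04 dB


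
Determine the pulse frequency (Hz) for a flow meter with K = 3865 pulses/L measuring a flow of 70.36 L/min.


Frequency = K * Q / 60 (converting L/min to L/s).
f = 3865 * 70.36 / 60
f = 271941.4 / 60
f = 4532.36 Hz

4532.36 Hz


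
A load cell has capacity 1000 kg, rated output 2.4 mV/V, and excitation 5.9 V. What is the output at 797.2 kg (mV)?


Vout = rated_output * Vex * (load / capacity).
Vout = 2.4 * 5.9 * (797.2 / 1000)
Vout = 2.4 * 5.9 * 0.7972
Vout = 11.288 mV

11.288 mV


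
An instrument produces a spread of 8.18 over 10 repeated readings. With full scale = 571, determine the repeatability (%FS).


Repeatability = (spread / full scale) * 100%.
R = (8.18 / 571) * 100
R = 1.433 %FS

1.433 %FS


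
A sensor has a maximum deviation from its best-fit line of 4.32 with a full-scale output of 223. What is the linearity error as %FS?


Linearity error = (max deviation / full scale) * 100%.
Linearity = (4.32 / 223) * 100
Linearity = 1.937 %FS

1.937 %FS


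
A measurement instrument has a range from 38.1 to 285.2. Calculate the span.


Span = upper range - lower range.
Span = 285.2 - (38.1)
Span = 247.1

247.1


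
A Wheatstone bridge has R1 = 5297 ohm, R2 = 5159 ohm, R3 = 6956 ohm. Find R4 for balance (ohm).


At balance: R1*R4 = R2*R3, so R4 = R2*R3/R1.
R4 = 5159 * 6956 / 5297
R4 = 35886004 / 5297
R4 = 6774.78 ohm

6774.78 ohm


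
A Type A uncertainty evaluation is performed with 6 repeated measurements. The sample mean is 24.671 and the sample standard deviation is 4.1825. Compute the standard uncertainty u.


The standard uncertainty for Type A evaluation is u = s / sqrt(n).
u = 4.1825 / sqrt(6)
u = 4.1825 / 2.4495
u = 1.7075

1.7075


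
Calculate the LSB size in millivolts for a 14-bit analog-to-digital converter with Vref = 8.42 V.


The resolution (LSB) of an ADC is Vref / 2^n.
LSB = 8.42 / 2^14
LSB = 8.42 / 16384
LSB = 0.00051392 V = 0.51391602 mV

0.51391602 mV


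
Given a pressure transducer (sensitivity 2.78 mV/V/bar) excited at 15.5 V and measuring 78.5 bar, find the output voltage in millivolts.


Output = sensitivity * Vex * P.
Vout = 2.78 * 15.5 * 78.5
Vout = 43.09 * 78.5
Vout = 3382.56 mV

3382.56 mV


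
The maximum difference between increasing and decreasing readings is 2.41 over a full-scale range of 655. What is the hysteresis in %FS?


Hysteresis = (max difference / full scale) * 100%.
H = (2.41 / 655) * 100
H = 0.368 %FS

0.368 %FS


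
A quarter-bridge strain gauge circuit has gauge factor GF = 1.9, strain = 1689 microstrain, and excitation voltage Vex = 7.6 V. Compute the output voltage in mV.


Quarter bridge output: Vout = (GF * epsilon * Vex) / 4.
Vout = (1.9 * 1689e-6 * 7.6) / 4
Vout = 0.02438916 / 4 V
Vout = 0.00609729 V = 6.0973 mV

6.0973 mV


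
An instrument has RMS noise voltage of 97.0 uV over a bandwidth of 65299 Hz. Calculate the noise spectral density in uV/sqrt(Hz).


Noise spectral density = Vrms / sqrt(BW).
NSD = 97.0 / sqrt(65299)
NSD = 97.0 / 255.5367
NSD = 0.3796 uV/sqrt(Hz)

0.3796 uV/sqrt(Hz)


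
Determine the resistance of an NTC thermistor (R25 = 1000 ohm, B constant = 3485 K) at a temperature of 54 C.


NTC thermistor equation: Rt = R25 * exp(B * (1/T - 1/T25)).
T in Kelvin: 327.15 K, T25 = 298.15 K
1/T - 1/T25 = 1/327.15 - 1/298.15 = -0.00029731
B * (1/T - 1/T25) = 3485 * -0.00029731 = -1.0361
Rt = 1000 * exp(-1.0361) = 354.8 ohm

354.8 ohm


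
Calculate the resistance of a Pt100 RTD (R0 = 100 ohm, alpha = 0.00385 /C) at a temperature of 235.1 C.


The RTD equation: Rt = R0 * (1 + alpha * T).
Rt = 100 * (1 + 0.00385 * 235.1)
Rt = 100 * (1 + 0.905135)
Rt = 100 * 1.905135
Rt = 190.513 ohm

190.513 ohm


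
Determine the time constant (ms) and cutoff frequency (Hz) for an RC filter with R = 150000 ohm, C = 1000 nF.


Time constant: tau = R * C.
tau = 150000 * 1.00e-06 = 0.15 s
tau = 150.0 ms
Cutoff frequency: fc = 1 / (2*pi*R*C).
fc = 1 / (2*pi*0.15) = 1.06 Hz

tau = 150.0 ms, fc = 1.06 Hz


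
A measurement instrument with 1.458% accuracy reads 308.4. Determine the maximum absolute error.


Absolute error = (accuracy% / 100) * reading.
Error = (1.458 / 100) * 308.4
Error = 0.01458 * 308.4
Error = 4.4965

4.4965


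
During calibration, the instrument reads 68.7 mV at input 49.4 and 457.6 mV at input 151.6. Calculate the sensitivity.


Sensitivity = (y2 - y1) / (x2 - x1).
S = (457.6 - 68.7) / (151.6 - 49.4)
S = 388.9 / 102.2
S = 3.8053 mV/unit

3.8053 mV/unit


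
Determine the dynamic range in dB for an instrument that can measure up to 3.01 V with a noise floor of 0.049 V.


Dynamic range = 20 * log10(Vmax / Vnoise).
DR = 20 * log10(3.01 / 0.049)
DR = 20 * log10(61.43)
DR = 35.77 dB

35.77 dB


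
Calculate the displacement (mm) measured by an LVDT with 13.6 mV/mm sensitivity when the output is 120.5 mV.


Displacement = Vout / sensitivity.
d = 120.5 / 13.6
d = 8.86 mm

8.86 mm


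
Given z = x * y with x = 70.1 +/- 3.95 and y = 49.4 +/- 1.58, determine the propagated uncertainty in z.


For a product z = x*y, the relative uncertainty is:
uz/z = sqrt((ux/x)^2 + (uy/y)^2)
Relative uncertainties: ux/x = 3.95/70.1 = 0.056348
uy/y = 1.58/49.4 = 0.031984
z = 70.1 * 49.4 = 3462.9
uz = 3462.9 * sqrt(0.056348^2 + 0.031984^2) = 224.373

224.373


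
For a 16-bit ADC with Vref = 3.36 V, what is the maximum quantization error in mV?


The maximum quantization error is +/- LSB/2.
LSB = Vref / 2^n = 3.36 / 65536 = 5.127e-05 V
Max error = LSB / 2 = 5.127e-05 / 2 = 2.563e-05 V
Max error = 0.0256 mV

0.0256 mV


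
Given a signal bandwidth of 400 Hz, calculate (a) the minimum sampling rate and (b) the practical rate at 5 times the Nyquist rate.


By Nyquist theorem, fs_min = 2 * fmax.
fs_min = 2 * 400 = 800 Hz
Practical rate = 5 * fs_min = 5 * 800 = 4000 Hz

fs_min = 800 Hz, fs_practical = 4000 Hz


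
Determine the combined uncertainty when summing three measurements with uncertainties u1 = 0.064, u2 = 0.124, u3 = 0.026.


For a sum of independent quantities, uc = sqrt(u1^2 + u2^2 + u3^2).
uc = sqrt(0.064^2 + 0.124^2 + 0.026^2)
uc = sqrt(0.004096 + 0.015376 + 0.000676)
uc = 0.1419

0.1419


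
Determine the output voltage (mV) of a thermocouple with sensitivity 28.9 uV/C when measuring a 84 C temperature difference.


The thermocouple output V = sensitivity * dT.
V = 28.9 uV/C * 84 C
V = 2427.6 uV
V = 2.428 mV

2.428 mV


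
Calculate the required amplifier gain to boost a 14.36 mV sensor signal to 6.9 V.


Gain = Vout / Vin (converting to same units).
G = 6.9 V / 14.36 mV
G = 6900.0 mV / 14.36 mV
G = 480.5

480.5


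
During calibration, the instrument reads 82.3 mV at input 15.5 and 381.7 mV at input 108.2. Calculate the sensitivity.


Sensitivity = (y2 - y1) / (x2 - x1).
S = (381.7 - 82.3) / (108.2 - 15.5)
S = 299.4 / 92.7
S = 3.2298 mV/unit

3.2298 mV/unit


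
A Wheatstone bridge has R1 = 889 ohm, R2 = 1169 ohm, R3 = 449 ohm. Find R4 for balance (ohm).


At balance: R1*R4 = R2*R3, so R4 = R2*R3/R1.
R4 = 1169 * 449 / 889
R4 = 524881 / 889
R4 = 590.42 ohm

590.42 ohm


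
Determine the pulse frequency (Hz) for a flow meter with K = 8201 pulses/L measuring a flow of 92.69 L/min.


Frequency = K * Q / 60 (converting L/min to L/s).
f = 8201 * 92.69 / 60
f = 760150.69 / 60
f = 12669.18 Hz

12669.18 Hz


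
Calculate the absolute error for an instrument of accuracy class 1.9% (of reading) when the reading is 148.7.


Absolute error = (accuracy% / 100) * reading.
Error = (1.9 / 100) * 148.7
Error = 0.019 * 148.7
Error = 2.8253

2.8253


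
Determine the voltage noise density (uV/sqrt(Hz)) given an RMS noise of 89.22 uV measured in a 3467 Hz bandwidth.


Noise spectral density = Vrms / sqrt(BW).
NSD = 89.22 / sqrt(3467)
NSD = 89.22 / 58.8812
NSD = 1.5153 uV/sqrt(Hz)

1.5153 uV/sqrt(Hz)


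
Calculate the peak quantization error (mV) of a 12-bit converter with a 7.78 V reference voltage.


The maximum quantization error is +/- LSB/2.
LSB = Vref / 2^n = 7.78 / 4096 = 0.00189941 V
Max error = LSB / 2 = 0.00189941 / 2 = 0.00094971 V
Max error = 0.9497 mV

0.9497 mV


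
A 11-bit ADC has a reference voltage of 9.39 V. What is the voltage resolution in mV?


The resolution (LSB) of an ADC is Vref / 2^n.
LSB = 9.39 / 2^11
LSB = 9.39 / 2048
LSB = 0.00458496 V = 4.58496094 mV

4.58496094 mV


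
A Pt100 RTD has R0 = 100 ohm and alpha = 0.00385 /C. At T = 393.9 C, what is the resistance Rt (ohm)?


The RTD equation: Rt = R0 * (1 + alpha * T).
Rt = 100 * (1 + 0.00385 * 393.9)
Rt = 100 * (1 + 1.516515)
Rt = 100 * 2.516515
Rt = 251.651 ohm

251.651 ohm


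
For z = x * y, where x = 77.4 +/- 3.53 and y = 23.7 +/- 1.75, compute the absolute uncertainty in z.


For a product z = x*y, the relative uncertainty is:
uz/z = sqrt((ux/x)^2 + (uy/y)^2)
Relative uncertainties: ux/x = 3.53/77.4 = 0.045607
uy/y = 1.75/23.7 = 0.07384
z = 77.4 * 23.7 = 1834.4
uz = 1834.4 * sqrt(0.045607^2 + 0.07384^2) = 159.204

159.204


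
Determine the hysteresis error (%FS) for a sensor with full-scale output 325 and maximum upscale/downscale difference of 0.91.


Hysteresis = (max difference / full scale) * 100%.
H = (0.91 / 325) * 100
H = 0.28 %FS

0.28 %FS


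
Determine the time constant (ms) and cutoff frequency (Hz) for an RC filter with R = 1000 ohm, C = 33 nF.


Time constant: tau = R * C.
tau = 1000 * 3.30e-08 = 3.3e-05 s
tau = 0.033 ms
Cutoff frequency: fc = 1 / (2*pi*R*C).
fc = 1 / (2*pi*3.3e-05) = 4822.88 Hz

tau = 0.033 ms, fc = 4822.88 Hz


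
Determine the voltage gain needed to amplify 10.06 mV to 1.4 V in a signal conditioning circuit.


Gain = Vout / Vin (converting to same units).
G = 1.4 V / 10.06 mV
G = 1400.0 mV / 10.06 mV
G = 139.17

139.17


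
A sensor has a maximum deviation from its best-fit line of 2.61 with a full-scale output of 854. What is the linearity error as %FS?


Linearity error = (max deviation / full scale) * 100%.
Linearity = (2.61 / 854) * 100
Linearity = 0.306 %FS

0.306 %FS


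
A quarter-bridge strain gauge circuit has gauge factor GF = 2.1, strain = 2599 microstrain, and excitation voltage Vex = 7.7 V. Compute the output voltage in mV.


Quarter bridge output: Vout = (GF * epsilon * Vex) / 4.
Vout = (2.1 * 2599e-6 * 7.7) / 4
Vout = 0.04202583 / 4 V
Vout = 0.01050646 V = 10.5065 mV

10.5065 mV


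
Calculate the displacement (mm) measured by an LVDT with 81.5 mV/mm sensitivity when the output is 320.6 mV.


Displacement = Vout / sensitivity.
d = 320.6 / 81.5
d = 3.934 mm

3.934 mm


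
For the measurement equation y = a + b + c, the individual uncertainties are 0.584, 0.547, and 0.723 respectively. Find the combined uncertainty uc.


For a sum of independent quantities, uc = sqrt(u1^2 + u2^2 + u3^2).
uc = sqrt(0.584^2 + 0.547^2 + 0.723^2)
uc = sqrt(0.341056 + 0.299209 + 0.522729)
uc = 1.0784

1.0784


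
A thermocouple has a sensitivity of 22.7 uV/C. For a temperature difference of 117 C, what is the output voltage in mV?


The thermocouple output V = sensitivity * dT.
V = 22.7 uV/C * 117 C
V = 2655.9 uV
V = 2.656 mV

2.656 mV


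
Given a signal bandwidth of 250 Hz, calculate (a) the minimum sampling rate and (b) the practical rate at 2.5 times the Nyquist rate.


By Nyquist theorem, fs_min = 2 * fmax.
fs_min = 2 * 250 = 500 Hz
Practical rate = 2.5 * fs_min = 2.5 * 500 = 1250 Hz

fs_min = 500 Hz, fs_practical = 1250 Hz


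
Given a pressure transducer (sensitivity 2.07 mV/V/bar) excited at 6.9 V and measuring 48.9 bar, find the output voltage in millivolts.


Output = sensitivity * Vex * P.
Vout = 2.07 * 6.9 * 48.9
Vout = 14.283 * 48.9
Vout = 698.44 mV

698.44 mV


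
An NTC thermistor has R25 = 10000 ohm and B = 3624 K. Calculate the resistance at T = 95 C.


NTC thermistor equation: Rt = R25 * exp(B * (1/T - 1/T25)).
T in Kelvin: 368.15 K, T25 = 298.15 K
1/T - 1/T25 = 1/368.15 - 1/298.15 = -0.00063773
B * (1/T - 1/T25) = 3624 * -0.00063773 = -2.3111
Rt = 10000 * exp(-2.3111) = 991.5 ohm

991.5 ohm


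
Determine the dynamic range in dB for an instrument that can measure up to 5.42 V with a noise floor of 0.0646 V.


Dynamic range = 20 * log10(Vmax / Vnoise).
DR = 20 * log10(5.42 / 0.0646)
DR = 20 * log10(83.9)
DR = 38.48 dB

38.48 dB


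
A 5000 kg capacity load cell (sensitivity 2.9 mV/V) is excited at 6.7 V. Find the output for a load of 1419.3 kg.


Vout = rated_output * Vex * (load / capacity).
Vout = 2.9 * 6.7 * (1419.3 / 5000)
Vout = 2.9 * 6.7 * 0.28386
Vout = 5.515 mV

5.515 mV


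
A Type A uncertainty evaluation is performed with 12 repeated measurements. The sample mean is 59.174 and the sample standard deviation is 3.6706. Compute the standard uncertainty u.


The standard uncertainty for Type A evaluation is u = s / sqrt(n).
u = 3.6706 / sqrt(12)
u = 3.6706 / 3.4641
u = 1.0596

1.0596


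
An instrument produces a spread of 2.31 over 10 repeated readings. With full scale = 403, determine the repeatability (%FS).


Repeatability = (spread / full scale) * 100%.
R = (2.31 / 403) * 100
R = 0.573 %FS

0.573 %FS


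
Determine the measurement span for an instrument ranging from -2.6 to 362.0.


Span = upper range - lower range.
Span = 362.0 - (-2.6)
Span = 364.6

364.6


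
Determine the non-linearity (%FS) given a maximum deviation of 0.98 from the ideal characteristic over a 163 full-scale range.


Linearity error = (max deviation / full scale) * 100%.
Linearity = (0.98 / 163) * 100
Linearity = 0.601 %FS

0.601 %FS


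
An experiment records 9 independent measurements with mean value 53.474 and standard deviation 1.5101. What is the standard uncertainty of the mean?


The standard uncertainty for Type A evaluation is u = s / sqrt(n).
u = 1.5101 / sqrt(9)
u = 1.5101 / 3.0
u = 0.5034

0.5034


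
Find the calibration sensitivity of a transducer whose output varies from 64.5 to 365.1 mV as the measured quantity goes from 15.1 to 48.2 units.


Sensitivity = (y2 - y1) / (x2 - x1).
S = (365.1 - 64.5) / (48.2 - 15.1)
S = 300.6 / 33.1
S = 9.0816 mV/unit

9.0816 mV/unit


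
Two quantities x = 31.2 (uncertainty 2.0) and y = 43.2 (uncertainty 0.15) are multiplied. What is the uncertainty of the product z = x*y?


For a product z = x*y, the relative uncertainty is:
uz/z = sqrt((ux/x)^2 + (uy/y)^2)
Relative uncertainties: ux/x = 2.0/31.2 = 0.064103
uy/y = 0.15/43.2 = 0.003472
z = 31.2 * 43.2 = 1347.8
uz = 1347.8 * sqrt(0.064103^2 + 0.003472^2) = 86.527

86.527


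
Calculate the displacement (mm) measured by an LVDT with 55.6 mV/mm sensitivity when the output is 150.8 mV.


Displacement = Vout / sensitivity.
d = 150.8 / 55.6
d = 2.712 mm

2.712 mm


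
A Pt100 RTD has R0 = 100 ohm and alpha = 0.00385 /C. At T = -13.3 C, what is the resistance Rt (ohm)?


The RTD equation: Rt = R0 * (1 + alpha * T).
Rt = 100 * (1 + 0.00385 * -13.3)
Rt = 100 * (1 + -0.051205)
Rt = 100 * 0.948795
Rt = 94.879 ohm

94.879 ohm


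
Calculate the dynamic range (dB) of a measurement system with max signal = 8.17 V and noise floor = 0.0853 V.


Dynamic range = 20 * log10(Vmax / Vnoise).
DR = 20 * log10(8.17 / 0.0853)
DR = 20 * log10(95.78)
DR = 39.63 dB

39.63 dB


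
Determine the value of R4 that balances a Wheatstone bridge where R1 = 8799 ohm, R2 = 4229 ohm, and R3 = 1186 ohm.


At balance: R1*R4 = R2*R3, so R4 = R2*R3/R1.
R4 = 4229 * 1186 / 8799
R4 = 5015594 / 8799
R4 = 570.02 ohm

570.02 ohm


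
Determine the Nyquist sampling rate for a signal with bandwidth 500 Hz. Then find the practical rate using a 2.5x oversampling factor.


By Nyquist theorem, fs_min = 2 * fmax.
fs_min = 2 * 500 = 1000 Hz
Practical rate = 2.5 * fs_min = 2.5 * 1000 = 2500 Hz

fs_min = 1000 Hz, fs_practical = 2500 Hz


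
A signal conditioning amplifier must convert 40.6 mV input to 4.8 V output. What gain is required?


Gain = Vout / Vin (converting to same units).
G = 4.8 V / 40.6 mV
G = 4800.0 mV / 40.6 mV
G = 118.23

118.23


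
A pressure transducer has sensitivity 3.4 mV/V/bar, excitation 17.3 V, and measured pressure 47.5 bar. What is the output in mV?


Output = sensitivity * Vex * P.
Vout = 3.4 * 17.3 * 47.5
Vout = 58.82 * 47.5
Vout = 2793.95 mV

2793.95 mV


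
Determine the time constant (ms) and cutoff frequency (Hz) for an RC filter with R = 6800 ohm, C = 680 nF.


Time constant: tau = R * C.
tau = 6800 * 6.80e-07 = 0.004624 s
tau = 4.624 ms
Cutoff frequency: fc = 1 / (2*pi*R*C).
fc = 1 / (2*pi*0.004624) = 34.42 Hz

tau = 4.624 ms, fc = 34.42 Hz


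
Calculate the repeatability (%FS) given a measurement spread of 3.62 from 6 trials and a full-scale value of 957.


Repeatability = (spread / full scale) * 100%.
R = (3.62 / 957) * 100
R = 0.378 %FS

0.378 %FS


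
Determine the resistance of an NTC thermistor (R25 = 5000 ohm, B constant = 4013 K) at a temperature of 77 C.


NTC thermistor equation: Rt = R25 * exp(B * (1/T - 1/T25)).
T in Kelvin: 350.15 K, T25 = 298.15 K
1/T - 1/T25 = 1/350.15 - 1/298.15 = -0.0004981
B * (1/T - 1/T25) = 4013 * -0.0004981 = -1.9989
Rt = 5000 * exp(-1.9989) = 677.4 ohm

677.4 ohm


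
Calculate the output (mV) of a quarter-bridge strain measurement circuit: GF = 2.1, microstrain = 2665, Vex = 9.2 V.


Quarter bridge output: Vout = (GF * epsilon * Vex) / 4.
Vout = (2.1 * 2665e-6 * 9.2) / 4
Vout = 0.0514878 / 4 V
Vout = 0.01287195 V = 12.8719 mV

12.8719 mV


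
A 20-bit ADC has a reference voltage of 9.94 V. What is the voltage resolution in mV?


The resolution (LSB) of an ADC is Vref / 2^n.
LSB = 9.94 / 2^20
LSB = 9.94 / 1048576
LSB = 9.48e-06 V = 0.00947952 mV

0.00947952 mV


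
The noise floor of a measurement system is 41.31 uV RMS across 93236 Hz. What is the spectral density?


Noise spectral density = Vrms / sqrt(BW).
NSD = 41.31 / sqrt(93236)
NSD = 41.31 / 305.3457
NSD = 0.1353 uV/sqrt(Hz)

0.1353 uV/sqrt(Hz)


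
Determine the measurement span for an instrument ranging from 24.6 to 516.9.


Span = upper range - lower range.
Span = 516.9 - (24.6)
Span = 492.3

492.3


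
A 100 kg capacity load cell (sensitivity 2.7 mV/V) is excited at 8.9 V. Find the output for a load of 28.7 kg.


Vout = rated_output * Vex * (load / capacity).
Vout = 2.7 * 8.9 * (28.7 / 100)
Vout = 2.7 * 8.9 * 0.287
Vout = 6.897 mV

6.897 mV


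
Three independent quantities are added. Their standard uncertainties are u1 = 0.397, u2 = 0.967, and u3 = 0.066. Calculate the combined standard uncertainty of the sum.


For a sum of independent quantities, uc = sqrt(u1^2 + u2^2 + u3^2).
uc = sqrt(0.397^2 + 0.967^2 + 0.066^2)
uc = sqrt(0.157609 + 0.935089 + 0.004356)
uc = 1.0474

1.0474


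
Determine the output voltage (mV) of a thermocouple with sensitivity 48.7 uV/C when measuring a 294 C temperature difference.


The thermocouple output V = sensitivity * dT.
V = 48.7 uV/C * 294 C
V = 14317.8 uV
V = 14.318 mV

14.318 mV


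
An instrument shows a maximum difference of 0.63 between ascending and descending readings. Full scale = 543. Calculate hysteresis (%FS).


Hysteresis = (max difference / full scale) * 100%.
H = (0.63 / 543) * 100
H = 0.116 %FS

0.116 %FS


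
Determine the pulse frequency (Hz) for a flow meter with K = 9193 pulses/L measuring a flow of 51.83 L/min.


Frequency = K * Q / 60 (converting L/min to L/s).
f = 9193 * 51.83 / 60
f = 476473.19 / 60
f = 7941.22 Hz

7941.22 Hz


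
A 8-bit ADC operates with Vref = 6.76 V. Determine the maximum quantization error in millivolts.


The maximum quantization error is +/- LSB/2.
LSB = Vref / 2^n = 6.76 / 256 = 0.02640625 V
Max error = LSB / 2 = 0.02640625 / 2 = 0.01320312 V
Max error = 13.2031 mV

13.2031 mV


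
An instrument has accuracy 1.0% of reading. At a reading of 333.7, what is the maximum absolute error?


Absolute error = (accuracy% / 100) * reading.
Error = (1.0 / 100) * 333.7
Error = 0.01 * 333.7
Error = 3.337

3.337


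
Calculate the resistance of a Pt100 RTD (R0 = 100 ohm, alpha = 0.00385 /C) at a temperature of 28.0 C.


The RTD equation: Rt = R0 * (1 + alpha * T).
Rt = 100 * (1 + 0.00385 * 28.0)
Rt = 100 * (1 + 0.1078)
Rt = 100 * 1.1078
Rt = 110.78 ohm

110.78 ohm


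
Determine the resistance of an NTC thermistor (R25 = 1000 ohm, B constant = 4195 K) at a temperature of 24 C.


NTC thermistor equation: Rt = R25 * exp(B * (1/T - 1/T25)).
T in Kelvin: 297.15 K, T25 = 298.15 K
1/T - 1/T25 = 1/297.15 - 1/298.15 = 1.129e-05
B * (1/T - 1/T25) = 4195 * 1.129e-05 = 0.0474
Rt = 1000 * exp(0.0474) = 1048.5 ohm

1048.5 ohm


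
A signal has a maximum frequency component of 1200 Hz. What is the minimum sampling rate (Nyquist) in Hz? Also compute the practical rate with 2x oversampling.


By Nyquist theorem, fs_min = 2 * fmax.
fs_min = 2 * 1200 = 2400 Hz
Practical rate = 2 * fs_min = 2 * 2400 = 4800 Hz

fs_min = 2400 Hz, fs_practical = 4800 Hz


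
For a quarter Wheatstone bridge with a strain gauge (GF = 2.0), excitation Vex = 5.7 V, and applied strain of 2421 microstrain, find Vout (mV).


Quarter bridge output: Vout = (GF * epsilon * Vex) / 4.
Vout = (2.0 * 2421e-6 * 5.7) / 4
Vout = 0.0275994 / 4 V
Vout = 0.00689985 V = 6.8998 mV

6.8998 mV


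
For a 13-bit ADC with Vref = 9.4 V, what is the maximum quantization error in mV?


The maximum quantization error is +/- LSB/2.
LSB = Vref / 2^n = 9.4 / 8192 = 0.00114746 V
Max error = LSB / 2 = 0.00114746 / 2 = 0.00057373 V
Max error = 0.5737 mV

0.5737 mV


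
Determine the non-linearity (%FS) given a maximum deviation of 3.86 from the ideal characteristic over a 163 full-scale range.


Linearity error = (max deviation / full scale) * 100%.
Linearity = (3.86 / 163) * 100
Linearity = 2.368 %FS

2.368 %FS


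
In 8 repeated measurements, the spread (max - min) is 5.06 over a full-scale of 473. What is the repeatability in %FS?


Repeatability = (spread / full scale) * 100%.
R = (5.06 / 473) * 100
R = 1.07 %FS

1.07 %FS


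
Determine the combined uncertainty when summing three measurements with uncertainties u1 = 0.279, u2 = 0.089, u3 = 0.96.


For a sum of independent quantities, uc = sqrt(u1^2 + u2^2 + u3^2).
uc = sqrt(0.279^2 + 0.089^2 + 0.96^2)
uc = sqrt(0.077841 + 0.007921 + 0.9216)
uc = 1.0037

1.0037


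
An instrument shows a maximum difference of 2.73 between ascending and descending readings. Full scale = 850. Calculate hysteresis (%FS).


Hysteresis = (max difference / full scale) * 100%.
H = (2.73 / 850) * 100
H = 0.321 %FS

0.321 %FS


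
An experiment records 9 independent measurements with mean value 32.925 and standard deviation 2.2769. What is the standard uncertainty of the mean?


The standard uncertainty for Type A evaluation is u = s / sqrt(n).
u = 2.2769 / sqrt(9)
u = 2.2769 / 3.0
u = 0.759

0.759


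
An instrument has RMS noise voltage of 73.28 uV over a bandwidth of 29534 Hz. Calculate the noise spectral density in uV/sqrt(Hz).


Noise spectral density = Vrms / sqrt(BW).
NSD = 73.28 / sqrt(29534)
NSD = 73.28 / 171.8546
NSD = 0.4264 uV/sqrt(Hz)

0.4264 uV/sqrt(Hz)


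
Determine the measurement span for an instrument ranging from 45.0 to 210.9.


Span = upper range - lower range.
Span = 210.9 - (45.0)
Span = 165.9

165.9


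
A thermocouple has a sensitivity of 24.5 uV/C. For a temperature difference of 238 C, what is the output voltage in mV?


The thermocouple output V = sensitivity * dT.
V = 24.5 uV/C * 238 C
V = 5831.0 uV
V = 5.831 mV

5.831 mV


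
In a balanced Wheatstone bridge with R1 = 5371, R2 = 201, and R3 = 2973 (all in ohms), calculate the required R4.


At balance: R1*R4 = R2*R3, so R4 = R2*R3/R1.
R4 = 201 * 2973 / 5371
R4 = 597573 / 5371
R4 = 111.26 ohm

111.26 ohm


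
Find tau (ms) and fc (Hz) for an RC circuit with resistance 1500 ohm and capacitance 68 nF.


Time constant: tau = R * C.
tau = 1500 * 6.80e-08 = 0.000102 s
tau = 0.102 ms
Cutoff frequency: fc = 1 / (2*pi*R*C).
fc = 1 / (2*pi*0.000102) = 1560.34 Hz

tau = 0.102 ms, fc = 1560.34 Hz


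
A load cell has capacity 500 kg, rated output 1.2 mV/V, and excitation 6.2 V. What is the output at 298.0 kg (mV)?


Vout = rated_output * Vex * (load / capacity).
Vout = 1.2 * 6.2 * (298.0 / 500)
Vout = 1.2 * 6.2 * 0.596
Vout = 4.434 mV

4.434 mV


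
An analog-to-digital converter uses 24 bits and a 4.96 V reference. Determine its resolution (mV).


The resolution (LSB) of an ADC is Vref / 2^n.
LSB = 4.96 / 2^24
LSB = 4.96 / 16777216
LSB = 3e-07 V = 0.00029564 mV

0.00029564 mV


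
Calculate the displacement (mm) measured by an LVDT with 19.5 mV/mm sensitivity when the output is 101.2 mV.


Displacement = Vout / sensitivity.
d = 101.2 / 19.5
d = 5.19 mm

5.19 mm


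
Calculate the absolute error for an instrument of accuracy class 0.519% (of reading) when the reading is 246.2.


Absolute error = (accuracy% / 100) * reading.
Error = (0.519 / 100) * 246.2
Error = 0.00519 * 246.2
Error = 1.2778

1.2778


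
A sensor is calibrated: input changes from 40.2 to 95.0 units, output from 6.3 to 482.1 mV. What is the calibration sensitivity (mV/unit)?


Sensitivity = (y2 - y1) / (x2 - x1).
S = (482.1 - 6.3) / (95.0 - 40.2)
S = 475.8 / 54.8
S = 8.6825 mV/unit

8.6825 mV/unit


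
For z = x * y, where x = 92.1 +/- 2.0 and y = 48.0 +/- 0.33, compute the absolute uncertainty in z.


For a product z = x*y, the relative uncertainty is:
uz/z = sqrt((ux/x)^2 + (uy/y)^2)
Relative uncertainties: ux/x = 2.0/92.1 = 0.021716
uy/y = 0.33/48.0 = 0.006875
z = 92.1 * 48.0 = 4420.8
uz = 4420.8 * sqrt(0.021716^2 + 0.006875^2) = 100.696

100.696


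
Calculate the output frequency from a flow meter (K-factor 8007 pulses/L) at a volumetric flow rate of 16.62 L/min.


Frequency = K * Q / 60 (converting L/min to L/s).
f = 8007 * 16.62 / 60
f = 133076.34 / 60
f = 2217.94 Hz

2217.94 Hz


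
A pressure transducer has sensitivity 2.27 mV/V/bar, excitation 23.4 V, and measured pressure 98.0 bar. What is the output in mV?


Output = sensitivity * Vex * P.
Vout = 2.27 * 23.4 * 98.0
Vout = 53.118 * 98.0
Vout = 5205.56 mV

5205.56 mV


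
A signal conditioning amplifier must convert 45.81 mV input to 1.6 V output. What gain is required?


Gain = Vout / Vin (converting to same units).
G = 1.6 V / 45.81 mV
G = 1600.0 mV / 45.81 mV
G = 34.93

34.93


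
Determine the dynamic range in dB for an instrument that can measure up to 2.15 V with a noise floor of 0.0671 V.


Dynamic range = 20 * log10(Vmax / Vnoise).
DR = 20 * log10(2.15 / 0.0671)
DR = 20 * log10(32.04)
DR = 30.11 dB

30.11 dB


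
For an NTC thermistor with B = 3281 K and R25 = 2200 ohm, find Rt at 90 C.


NTC thermistor equation: Rt = R25 * exp(B * (1/T - 1/T25)).
T in Kelvin: 363.15 K, T25 = 298.15 K
1/T - 1/T25 = 1/363.15 - 1/298.15 = -0.00060033
B * (1/T - 1/T25) = 3281 * -0.00060033 = -1.9697
Rt = 2200 * exp(-1.9697) = 306.9 ohm

306.9 ohm


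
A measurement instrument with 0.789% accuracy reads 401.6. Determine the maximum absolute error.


Absolute error = (accuracy% / 100) * reading.
Error = (0.789 / 100) * 401.6
Error = 0.00789 * 401.6
Error = 3.1686

3.1686


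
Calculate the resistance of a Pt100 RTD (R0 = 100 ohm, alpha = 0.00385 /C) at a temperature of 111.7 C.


The RTD equation: Rt = R0 * (1 + alpha * T).
Rt = 100 * (1 + 0.00385 * 111.7)
Rt = 100 * (1 + 0.430045)
Rt = 100 * 1.430045
Rt = 143.005 ohm

143.005 ohm


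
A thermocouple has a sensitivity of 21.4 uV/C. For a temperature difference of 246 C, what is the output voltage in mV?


The thermocouple output V = sensitivity * dT.
V = 21.4 uV/C * 246 C
V = 5264.4 uV
V = 5.264 mV

5.264 mV


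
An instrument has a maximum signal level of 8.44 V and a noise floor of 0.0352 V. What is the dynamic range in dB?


Dynamic range = 20 * log10(Vmax / Vnoise).
DR = 20 * log10(8.44 / 0.0352)
DR = 20 * log10(239.77)
DR = 47.6 dB

47.6 dB


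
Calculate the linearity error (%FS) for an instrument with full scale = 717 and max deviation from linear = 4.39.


Linearity error = (max deviation / full scale) * 100%.
Linearity = (4.39 / 717) * 100
Linearity = 0.612 %FS

0.612 %FS


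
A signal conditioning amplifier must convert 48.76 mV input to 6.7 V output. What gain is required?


Gain = Vout / Vin (converting to same units).
G = 6.7 V / 48.76 mV
G = 6700.0 mV / 48.76 mV
G = 137.41

137.41


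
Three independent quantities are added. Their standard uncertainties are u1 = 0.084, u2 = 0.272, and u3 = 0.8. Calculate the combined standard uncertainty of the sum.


For a sum of independent quantities, uc = sqrt(u1^2 + u2^2 + u3^2).
uc = sqrt(0.084^2 + 0.272^2 + 0.8^2)
uc = sqrt(0.007056 + 0.073984 + 0.64)
uc = 0.8491

0.8491


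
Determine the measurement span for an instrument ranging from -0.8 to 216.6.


Span = upper range - lower range.
Span = 216.6 - (-0.8)
Span = 217.4

217.4


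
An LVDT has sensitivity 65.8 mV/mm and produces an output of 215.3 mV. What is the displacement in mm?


Displacement = Vout / sensitivity.
d = 215.3 / 65.8
d = 3.272 mm

3.272 mm


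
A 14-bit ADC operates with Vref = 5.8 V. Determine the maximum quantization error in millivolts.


The maximum quantization error is +/- LSB/2.
LSB = Vref / 2^n = 5.8 / 16384 = 0.000354 V
Max error = LSB / 2 = 0.000354 / 2 = 0.000177 V
Max error = 0.177 mV

0.177 mV


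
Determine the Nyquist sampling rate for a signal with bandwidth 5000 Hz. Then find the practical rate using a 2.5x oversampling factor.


By Nyquist theorem, fs_min = 2 * fmax.
fs_min = 2 * 5000 = 10000 Hz
Practical rate = 2.5 * fs_min = 2.5 * 10000 = 25000 Hz

fs_min = 10000 Hz, fs_practical = 25000 Hz


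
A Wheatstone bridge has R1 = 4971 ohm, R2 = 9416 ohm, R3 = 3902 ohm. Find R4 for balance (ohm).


At balance: R1*R4 = R2*R3, so R4 = R2*R3/R1.
R4 = 9416 * 3902 / 4971
R4 = 36741232 / 4971
R4 = 7391.11 ohm

7391.11 ohm


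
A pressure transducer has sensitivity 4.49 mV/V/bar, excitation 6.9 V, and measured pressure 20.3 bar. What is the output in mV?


Output = sensitivity * Vex * P.
Vout = 4.49 * 6.9 * 20.3
Vout = 30.981 * 20.3
Vout = 628.91 mV

628.91 mV


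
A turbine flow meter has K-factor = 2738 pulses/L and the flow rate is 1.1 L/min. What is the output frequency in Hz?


Frequency = K * Q / 60 (converting L/min to L/s).
f = 2738 * 1.1 / 60
f = 3011.8 / 60
f = 50.2 Hz

50.2 Hz


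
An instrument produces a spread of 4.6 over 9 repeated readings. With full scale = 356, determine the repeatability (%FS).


Repeatability = (spread / full scale) * 100%.
R = (4.6 / 356) * 100
R = 1.292 %FS

1.292 %FS


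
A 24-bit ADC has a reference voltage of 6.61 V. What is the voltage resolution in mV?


The resolution (LSB) of an ADC is Vref / 2^n.
LSB = 6.61 / 2^24
LSB = 6.61 / 16777216
LSB = 3.9e-07 V = 0.00039399 mV

0.00039399 mV


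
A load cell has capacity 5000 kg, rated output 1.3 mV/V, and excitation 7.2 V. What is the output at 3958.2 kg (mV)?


Vout = rated_output * Vex * (load / capacity).
Vout = 1.3 * 7.2 * (3958.2 / 5000)
Vout = 1.3 * 7.2 * 0.79164
Vout = 7.41 mV

7.41 mV


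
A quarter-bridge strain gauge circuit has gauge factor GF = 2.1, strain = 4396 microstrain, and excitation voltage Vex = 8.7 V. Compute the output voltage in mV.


Quarter bridge output: Vout = (GF * epsilon * Vex) / 4.
Vout = (2.1 * 4396e-6 * 8.7) / 4
Vout = 0.08031492 / 4 V
Vout = 0.02007873 V = 20.0787 mV

20.0787 mV


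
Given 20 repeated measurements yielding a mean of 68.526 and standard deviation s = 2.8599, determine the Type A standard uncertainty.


The standard uncertainty for Type A evaluation is u = s / sqrt(n).
u = 2.8599 / sqrt(20)
u = 2.8599 / 4.4721
u = 0.6395

0.6395


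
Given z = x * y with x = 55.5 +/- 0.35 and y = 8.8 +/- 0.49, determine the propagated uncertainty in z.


For a product z = x*y, the relative uncertainty is:
uz/z = sqrt((ux/x)^2 + (uy/y)^2)
Relative uncertainties: ux/x = 0.35/55.5 = 0.006306
uy/y = 0.49/8.8 = 0.055682
z = 55.5 * 8.8 = 488.4
uz = 488.4 * sqrt(0.006306^2 + 0.055682^2) = 27.369

27.369


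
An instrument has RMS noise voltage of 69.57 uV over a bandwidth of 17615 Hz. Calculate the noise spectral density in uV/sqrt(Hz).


Noise spectral density = Vrms / sqrt(BW).
NSD = 69.57 / sqrt(17615)
NSD = 69.57 / 132.7215
NSD = 0.5242 uV/sqrt(Hz)

0.5242 uV/sqrt(Hz)


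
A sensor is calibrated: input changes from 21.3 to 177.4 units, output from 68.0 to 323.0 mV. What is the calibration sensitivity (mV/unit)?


Sensitivity = (y2 - y1) / (x2 - x1).
S = (323.0 - 68.0) / (177.4 - 21.3)
S = 255.0 / 156.1
S = 1.6336 mV/unit

1.6336 mV/unit


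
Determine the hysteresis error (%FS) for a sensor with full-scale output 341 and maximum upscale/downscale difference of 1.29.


Hysteresis = (max difference / full scale) * 100%.
H = (1.29 / 341) * 100
H = 0.378 %FS

0.378 %FS


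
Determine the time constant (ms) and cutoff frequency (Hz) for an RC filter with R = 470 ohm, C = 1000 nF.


Time constant: tau = R * C.
tau = 470 * 1.00e-06 = 0.00047 s
tau = 0.47 ms
Cutoff frequency: fc = 1 / (2*pi*R*C).
fc = 1 / (2*pi*0.00047) = 338.63 Hz

tau = 0.47 ms, fc = 338.63 Hz


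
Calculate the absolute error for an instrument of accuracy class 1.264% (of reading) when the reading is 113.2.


Absolute error = (accuracy% / 100) * reading.
Error = (1.264 / 100) * 113.2
Error = 0.01264 * 113.2
Error = 1.4308

1.4308


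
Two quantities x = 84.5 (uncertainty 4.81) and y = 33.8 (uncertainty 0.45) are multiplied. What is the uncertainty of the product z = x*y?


For a product z = x*y, the relative uncertainty is:
uz/z = sqrt((ux/x)^2 + (uy/y)^2)
Relative uncertainties: ux/x = 4.81/84.5 = 0.056923
uy/y = 0.45/33.8 = 0.013314
z = 84.5 * 33.8 = 2856.1
uz = 2856.1 * sqrt(0.056923^2 + 0.013314^2) = 166.966

166.966


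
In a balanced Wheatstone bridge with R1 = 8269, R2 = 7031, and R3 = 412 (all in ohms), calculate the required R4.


At balance: R1*R4 = R2*R3, so R4 = R2*R3/R1.
R4 = 7031 * 412 / 8269
R4 = 2896772 / 8269
R4 = 350.32 ohm

350.32 ohm
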